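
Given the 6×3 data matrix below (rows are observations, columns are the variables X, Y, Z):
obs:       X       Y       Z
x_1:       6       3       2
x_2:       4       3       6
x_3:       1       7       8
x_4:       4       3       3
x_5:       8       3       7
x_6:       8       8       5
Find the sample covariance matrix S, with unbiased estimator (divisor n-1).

Step 1 — column means:
  mean(X) = (6 + 4 + 1 + 4 + 8 + 8) / 6 = 31/6 = 5.1667
  mean(Y) = (3 + 3 + 7 + 3 + 3 + 8) / 6 = 27/6 = 4.5
  mean(Z) = (2 + 6 + 8 + 3 + 7 + 5) / 6 = 31/6 = 5.1667

Step 2 — sample covariance S[i,j] = (1/(n-1)) · Σ_k (x_{k,i} - mean_i) · (x_{k,j} - mean_j), with n-1 = 5.
  S[X,X] = ((0.8333)·(0.8333) + (-1.1667)·(-1.1667) + (-4.1667)·(-4.1667) + (-1.1667)·(-1.1667) + (2.8333)·(2.8333) + (2.8333)·(2.8333)) / 5 = 36.8333/5 = 7.3667
  S[X,Y] = ((0.8333)·(-1.5) + (-1.1667)·(-1.5) + (-4.1667)·(2.5) + (-1.1667)·(-1.5) + (2.8333)·(-1.5) + (2.8333)·(3.5)) / 5 = -2.5/5 = -0.5
  S[X,Z] = ((0.8333)·(-3.1667) + (-1.1667)·(0.8333) + (-4.1667)·(2.8333) + (-1.1667)·(-2.1667) + (2.8333)·(1.8333) + (2.8333)·(-0.1667)) / 5 = -8.1667/5 = -1.6333
  S[Y,Y] = ((-1.5)·(-1.5) + (-1.5)·(-1.5) + (2.5)·(2.5) + (-1.5)·(-1.5) + (-1.5)·(-1.5) + (3.5)·(3.5)) / 5 = 27.5/5 = 5.5
  S[Y,Z] = ((-1.5)·(-3.1667) + (-1.5)·(0.8333) + (2.5)·(2.8333) + (-1.5)·(-2.1667) + (-1.5)·(1.8333) + (3.5)·(-0.1667)) / 5 = 10.5/5 = 2.1
  S[Z,Z] = ((-3.1667)·(-3.1667) + (0.8333)·(0.8333) + (2.8333)·(2.8333) + (-2.1667)·(-2.1667) + (1.8333)·(1.8333) + (-0.1667)·(-0.1667)) / 5 = 26.8333/5 = 5.3667

S is symmetric (S[j,i] = S[i,j]). Assembling:

S = [[7.3667, -0.5, -1.6333],
 [-0.5, 5.5, 2.1],
 [-1.6333, 2.1, 5.3667]]


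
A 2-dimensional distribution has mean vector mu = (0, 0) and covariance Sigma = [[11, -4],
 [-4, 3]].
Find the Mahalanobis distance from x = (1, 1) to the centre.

Step 1 — centre the observation: (x - mu) = (1, 1).

Step 2 — invert Sigma. det(Sigma) = 11·3 - (-4)² = 17.
  Sigma^{-1} = (1/det) · [[d, -b], [-b, a]] = [[0.1765, 0.2353],
 [0.2353, 0.6471]].

Step 3 — form the quadratic (x - mu)^T · Sigma^{-1} · (x - mu):
  Sigma^{-1} · (x - mu) = (0.4118, 0.8824).
  (x - mu)^T · [Sigma^{-1} · (x - mu)] = (1)·(0.4118) + (1)·(0.8824) = 1.2941.

Step 4 — take square root: d = √(1.2941) ≈ 1.1376.

d(x, mu) = √(1.2941) ≈ 1.1376


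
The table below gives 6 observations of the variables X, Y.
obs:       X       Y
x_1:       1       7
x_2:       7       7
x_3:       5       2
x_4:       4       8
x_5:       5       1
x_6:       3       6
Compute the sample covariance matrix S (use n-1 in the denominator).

Step 1 — column means:
  mean(X) = (1 + 7 + 5 + 4 + 5 + 3) / 6 = 25/6 = 4.1667
  mean(Y) = (7 + 7 + 2 + 8 + 1 + 6) / 6 = 31/6 = 5.1667

Step 2 — sample covariance S[i,j] = (1/(n-1)) · Σ_k (x_{k,i} - mean_i) · (x_{k,j} - mean_j), with n-1 = 5.
  S[X,X] = ((-3.1667)·(-3.1667) + (2.8333)·(2.8333) + (0.8333)·(0.8333) + (-0.1667)·(-0.1667) + (0.8333)·(0.8333) + (-1.1667)·(-1.1667)) / 5 = 20.8333/5 = 4.1667
  S[X,Y] = ((-3.1667)·(1.8333) + (2.8333)·(1.8333) + (0.8333)·(-3.1667) + (-0.1667)·(2.8333) + (0.8333)·(-4.1667) + (-1.1667)·(0.8333)) / 5 = -8.1667/5 = -1.6333
  S[Y,Y] = ((1.8333)·(1.8333) + (1.8333)·(1.8333) + (-3.1667)·(-3.1667) + (2.8333)·(2.8333) + (-4.1667)·(-4.1667) + (0.8333)·(0.8333)) / 5 = 42.8333/5 = 8.5667

S is symmetric (S[j,i] = S[i,j]). Assembling:

S = [[4.1667, -1.6333],
 [-1.6333, 8.5667]]


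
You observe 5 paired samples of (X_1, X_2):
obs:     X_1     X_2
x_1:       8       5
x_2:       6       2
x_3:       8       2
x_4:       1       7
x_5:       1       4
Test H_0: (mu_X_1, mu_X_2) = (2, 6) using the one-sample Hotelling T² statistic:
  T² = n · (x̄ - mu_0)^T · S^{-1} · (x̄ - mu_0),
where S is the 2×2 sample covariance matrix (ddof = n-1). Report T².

Step 1 — sample mean vector:
  mean(X_1) = (8 + 6 + 8 + 1 + 1) / 5 = 24/5 = 4.8
  mean(X_2) = (5 + 2 + 2 + 7 + 4) / 5 = 20/5 = 4
  x̄ = (4.8, 4),  deviation x̄ - mu_0 = (4.8, 4) - (2, 6) = (2.8, -2).

Step 2 — sample covariance matrix, S[i,j] = (1/(n-1)) · Σ_k (x_{k,i} - mean_i) · (x_{k,j} - mean_j), divisor n-1 = 4:
  S[X_1,X_1] = ((3.2)·(3.2) + (1.2)·(1.2) + (3.2)·(3.2) + (-3.8)·(-3.8) + (-3.8)·(-3.8)) / 4 = 50.8/4 = 12.7
  S[X_1,X_2] = ((3.2)·(1) + (1.2)·(-2) + (3.2)·(-2) + (-3.8)·(3) + (-3.8)·(0)) / 4 = -17/4 = -4.25
  S[X_2,X_2] = ((1)·(1) + (-2)·(-2) + (-2)·(-2) + (3)·(3) + (0)·(0)) / 4 = 18/4 = 4.5
  S = [[12.7, -4.25],
 [-4.25, 4.5]].

Step 3 — invert S. det(S) = 12.7·4.5 - (-4.25)² = 39.0875.
  S^{-1} = (1/det) · [[d, -b], [-b, a]] = [[0.1151, 0.1087],
 [0.1087, 0.3249]].

Step 4 — quadratic form (x̄ - mu_0)^T · S^{-1} · (x̄ - mu_0):
  S^{-1} · (x̄ - mu_0) = (0.1049, -0.3454),
  (x̄ - mu_0)^T · [...] = (2.8)·(0.1049) + (-2)·(-0.3454) = 0.9845.

Step 5 — scale by n: T² = 5 · 0.9845 = 4.9223.

T² ≈ 4.9223


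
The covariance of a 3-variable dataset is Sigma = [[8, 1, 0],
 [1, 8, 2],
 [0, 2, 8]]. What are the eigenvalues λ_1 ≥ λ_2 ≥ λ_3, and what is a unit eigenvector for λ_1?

Step 1 — characteristic polynomial p(λ) = det(λI - Sigma) = λ³ - tr·λ² + c_1·λ - det, where tr = trace, c_1 = sum of the principal 2×2 minors, det = det(Sigma):
  tr = 8 + 8 + 8 = 24,
  c_1 = (8·8 - (1)²) + (8·8 - (0)²) + (8·8 - (2)²) = 63 + 64 + 60 = 187,
  det = 8·(8·8 - (2)²) - (1)·((1)·8 - (2)·(0)) + (0)·((1)·(2) - 8·(0)) = 8·(60) - (1)·(8) + (0)·(2) = 472.
  So p(λ) = λ³ - 24λ² + 187λ - 472.
Step 2 — look for an integer root (rational root theorem: any rational root is an integer divisor of 472). Testing λ = 8:
  p(8) = 512 - 1536 + 1496 - 472 = 0  ✓
  Dividing out (λ - 8): p(λ) = (λ - 8)(λ² - 16λ + 59).
Step 3 — remaining eigenvalues from the quadratic λ² - 16λ + 59 = 0:
  Δ = 16² - 4·59 = 256 - 236 = 20,  λ = (16 ± √20)/2 = (16 ± 4.4721)/2 ≈ 10.2361 or 5.7639.
  Sorted: λ_1 = 10.2361,  λ_2 = 8,  λ_3 = 5.7639  (check: sum = 24 = tr ✓).

Step 4 — unit eigenvector for λ_1 ≈ 10.2361: v spans the null space of (Sigma - λ_1 I), whose rows are
  r_1 = (-2.2361, 1, 0),  r_2 = (1, -2.2361, 2),  r_3 = (0, 2, -2.2361).
  v is orthogonal to every row, so take v ∝ r_1 × r_2 = ((1)·(2) - (0)·(-2.2361), (0)·(1) - (-2.2361)·(2), (-2.2361)·(-2.2361) - (1)·(1)) ≈ (2, 4.4721, 4).
  Let u = (2, 4.4721, 4).
  ||u|| = √((2)² + (4.4721)² + (4)²) = √(40) ≈ 6.3246,  v_1 = u/||u|| ≈ (0.3162, 0.7071, 0.6325) (||v_1|| = 1).

λ_1 = 10.2361,  λ_2 = 8,  λ_3 = 5.7639;  v_1 ≈ (0.3162, 0.7071, 0.6325)


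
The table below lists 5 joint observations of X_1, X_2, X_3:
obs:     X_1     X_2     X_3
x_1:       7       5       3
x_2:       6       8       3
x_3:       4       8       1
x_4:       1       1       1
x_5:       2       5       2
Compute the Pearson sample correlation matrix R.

Step 1 — column means:
  mean(X_1) = (7 + 6 + 4 + 1 + 2) / 5 = 20/5 = 4
  mean(X_2) = (5 + 8 + 8 + 1 + 5) / 5 = 27/5 = 5.4
  mean(X_3) = (3 + 3 + 1 + 1 + 2) / 5 = 10/5 = 2

Step 2 — sample variances and covariances s[i,j] = (1/(n-1)) · Σ_k (x_{k,i} - mean_i) · (x_{k,j} - mean_j), with n-1 = 4:
  s[X_1,X_1] = ((3)·(3) + (2)·(2) + (0)·(0) + (-3)·(-3) + (-2)·(-2)) / 4 = 26/4 = 6.5
  s[X_1,X_2] = ((3)·(-0.4) + (2)·(2.6) + (0)·(2.6) + (-3)·(-4.4) + (-2)·(-0.4)) / 4 = 18/4 = 4.5
  s[X_1,X_3] = ((3)·(1) + (2)·(1) + (0)·(-1) + (-3)·(-1) + (-2)·(0)) / 4 = 8/4 = 2
  s[X_2,X_2] = ((-0.4)·(-0.4) + (2.6)·(2.6) + (2.6)·(2.6) + (-4.4)·(-4.4) + (-0.4)·(-0.4)) / 4 = 33.2/4 = 8.3
  s[X_2,X_3] = ((-0.4)·(1) + (2.6)·(1) + (2.6)·(-1) + (-4.4)·(-1) + (-0.4)·(0)) / 4 = 4/4 = 1
  s[X_3,X_3] = ((1)·(1) + (1)·(1) + (-1)·(-1) + (-1)·(-1) + (0)·(0)) / 4 = 4/4 = 1
  Sample standard deviations s_i = √(s[i,i]):
  s(X_1) = √(6.5) = 2.5495
  s(X_2) = √(8.3) = 2.881
  s(X_3) = √(1) = 1

Step 3 — r_{ij} = s_{ij} / (s_i · s_j):
  r[X_1,X_1] = 1 (diagonal).
  r[X_1,X_2] = 4.5 / (2.5495 · 2.881) = 4.5 / 7.3451 = 0.6127
  r[X_1,X_3] = 2 / (2.5495 · 1) = 2 / 2.5495 = 0.7845
  r[X_2,X_2] = 1 (diagonal).
  r[X_2,X_3] = 1 / (2.881 · 1) = 1 / 2.881 = 0.3471
  r[X_3,X_3] = 1 (diagonal).

R is symmetric with unit diagonal. Assembling:

R = [[1, 0.6127, 0.7845],
 [0.6127, 1, 0.3471],
 [0.7845, 0.3471, 1]]


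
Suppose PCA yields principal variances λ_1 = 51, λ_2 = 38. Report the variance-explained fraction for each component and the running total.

Step 1 — total variance = trace(Sigma) = Σ λ_i = 51 + 38 = 89.

Step 2 — fraction explained by component i = λ_i / Σ λ:
  PC1: 51/89 = 0.573
  PC2: 38/89 = 0.427

Step 3 — cumulative fraction after k components = (λ_1 + ... + λ_k) / Σ λ:
  k = 1: 51/89 = 0.573
  k = 2: (51 + 38)/89 = 89/89 = 1

Summary (fraction, with percent):

explained: PC1 0.573 (57.3%), PC2 0.427 (42.7%);  cumulative: 0.573, 1


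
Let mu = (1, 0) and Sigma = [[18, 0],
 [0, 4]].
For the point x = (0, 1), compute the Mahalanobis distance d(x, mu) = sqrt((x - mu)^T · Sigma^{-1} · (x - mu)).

Step 1 — centre the observation: (x - mu) = (-1, 1).

Step 2 — invert Sigma. det(Sigma) = 18·4 - (0)² = 72.
  Sigma^{-1} = (1/det) · [[d, -b], [-b, a]] = [[0.0556, 0],
 [0, 0.25]].

Step 3 — form the quadratic (x - mu)^T · Sigma^{-1} · (x - mu):
  Sigma^{-1} · (x - mu) = (-0.0556, 0.25).
  (x - mu)^T · [Sigma^{-1} · (x - mu)] = (-1)·(-0.0556) + (1)·(0.25) = 0.3056.

Step 4 — take square root: d = √(0.3056) ≈ 0.5528.

d(x, mu) = √(0.3056) ≈ 0.5528


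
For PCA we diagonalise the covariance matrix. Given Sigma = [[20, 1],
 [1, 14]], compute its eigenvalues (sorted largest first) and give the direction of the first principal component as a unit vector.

Step 1 — characteristic polynomial of 2×2 Sigma:
  det(Sigma - λI) = λ² - trace · λ + det = 0.
  trace = 20 + 14 = 34, det = 20·14 - (1)² = 279.
Step 2 — discriminant:
  Δ = trace² - 4·det = 1156 - 1116 = 40.
Step 3 — eigenvalues:
  λ = (trace ± √Δ)/2 = (34 ± 6.3246)/2,
  λ_1 = 20.1623,  λ_2 = 13.8377.

Step 4 — unit eigenvector for λ_1: solve (Sigma - λ_1 I)v = 0. First row:
  (20 - 20.1623)·v_x + (1)·v_y = 0, i.e. (-0.1623)·v_x + (1)·v_y = 0,
  so v ∝ (b, λ_1 - a) = (1, 0.1623) = u.
  ||u|| = √((1)² + (0.1623)²) = √(1.0263) ≈ 1.0131,
  v_1 = u/||u|| ≈ (0.9871, 0.1602) (||v_1|| = 1).

λ_1 = 20.1623,  λ_2 = 13.8377;  v_1 ≈ (0.9871, 0.1602)


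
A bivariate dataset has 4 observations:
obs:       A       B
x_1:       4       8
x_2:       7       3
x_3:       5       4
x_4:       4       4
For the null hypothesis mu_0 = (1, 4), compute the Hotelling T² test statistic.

Step 1 — sample mean vector:
  mean(A) = (4 + 7 + 5 + 4) / 4 = 20/4 = 5
  mean(B) = (8 + 3 + 4 + 4) / 4 = 19/4 = 4.75
  x̄ = (5, 4.75),  deviation x̄ - mu_0 = (5, 4.75) - (1, 4) = (4, 0.75).

Step 2 — sample covariance matrix, S[i,j] = (1/(n-1)) · Σ_k (x_{k,i} - mean_i) · (x_{k,j} - mean_j), divisor n-1 = 3:
  S[A,A] = ((-1)·(-1) + (2)·(2) + (0)·(0) + (-1)·(-1)) / 3 = 6/3 = 2
  S[A,B] = ((-1)·(3.25) + (2)·(-1.75) + (0)·(-0.75) + (-1)·(-0.75)) / 3 = -6/3 = -2
  S[B,B] = ((3.25)·(3.25) + (-1.75)·(-1.75) + (-0.75)·(-0.75) + (-0.75)·(-0.75)) / 3 = 14.75/3 = 4.9167
  S = [[2, -2],
 [-2, 4.9167]].

Step 3 — invert S. det(S) = 2·4.9167 - (-2)² = 5.8333.
  S^{-1} = (1/det) · [[d, -b], [-b, a]] = [[0.8429, 0.3429],
 [0.3429, 0.3429]].

Step 4 — quadratic form (x̄ - mu_0)^T · S^{-1} · (x̄ - mu_0):
  S^{-1} · (x̄ - mu_0) = (3.6286, 1.6286),
  (x̄ - mu_0)^T · [...] = (4)·(3.6286) + (0.75)·(1.6286) = 15.7357.

Step 5 — scale by n: T² = 4 · 15.7357 = 62.9429.

T² ≈ 62.9429


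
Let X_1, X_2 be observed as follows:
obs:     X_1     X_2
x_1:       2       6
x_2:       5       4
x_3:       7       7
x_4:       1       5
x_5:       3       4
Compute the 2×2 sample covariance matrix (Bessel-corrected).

Step 1 — column means:
  mean(X_1) = (2 + 5 + 7 + 1 + 3) / 5 = 18/5 = 3.6
  mean(X_2) = (6 + 4 + 7 + 5 + 4) / 5 = 26/5 = 5.2

Step 2 — sample covariance S[i,j] = (1/(n-1)) · Σ_k (x_{k,i} - mean_i) · (x_{k,j} - mean_j), with n-1 = 4.
  S[X_1,X_1] = ((-1.6)·(-1.6) + (1.4)·(1.4) + (3.4)·(3.4) + (-2.6)·(-2.6) + (-0.6)·(-0.6)) / 4 = 23.2/4 = 5.8
  S[X_1,X_2] = ((-1.6)·(0.8) + (1.4)·(-1.2) + (3.4)·(1.8) + (-2.6)·(-0.2) + (-0.6)·(-1.2)) / 4 = 4.4/4 = 1.1
  S[X_2,X_2] = ((0.8)·(0.8) + (-1.2)·(-1.2) + (1.8)·(1.8) + (-0.2)·(-0.2) + (-1.2)·(-1.2)) / 4 = 6.8/4 = 1.7

S is symmetric (S[j,i] = S[i,j]). Assembling:

S = [[5.8, 1.1],
 [1.1, 1.7]]


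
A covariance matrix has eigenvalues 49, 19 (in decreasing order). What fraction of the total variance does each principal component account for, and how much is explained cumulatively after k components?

Step 1 — total variance = trace(Sigma) = Σ λ_i = 49 + 19 = 68.

Step 2 — fraction explained by component i = λ_i / Σ λ:
  PC1: 49/68 = 0.7206
  PC2: 19/68 = 0.2794

Step 3 — cumulative fraction after k components = (λ_1 + ... + λ_k) / Σ λ:
  k = 1: 49/68 = 0.7206
  k = 2: (49 + 19)/68 = 68/68 = 1

Summary (fraction, with percent):

explained: PC1 0.7206 (72.06%), PC2 0.2794 (27.94%);  cumulative: 0.7206, 1


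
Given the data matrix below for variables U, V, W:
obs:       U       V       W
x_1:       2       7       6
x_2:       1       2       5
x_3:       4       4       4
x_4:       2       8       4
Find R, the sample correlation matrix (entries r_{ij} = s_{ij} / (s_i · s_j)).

Step 1 — column means:
  mean(U) = (2 + 1 + 4 + 2) / 4 = 9/4 = 2.25
  mean(V) = (7 + 2 + 4 + 8) / 4 = 21/4 = 5.25
  mean(W) = (6 + 5 + 4 + 4) / 4 = 19/4 = 4.75

Step 2 — sample variances and covariances s[i,j] = (1/(n-1)) · Σ_k (x_{k,i} - mean_i) · (x_{k,j} - mean_j), with n-1 = 3:
  s[U,U] = ((-0.25)·(-0.25) + (-1.25)·(-1.25) + (1.75)·(1.75) + (-0.25)·(-0.25)) / 3 = 4.75/3 = 1.5833
  s[U,V] = ((-0.25)·(1.75) + (-1.25)·(-3.25) + (1.75)·(-1.25) + (-0.25)·(2.75)) / 3 = 0.75/3 = 0.25
  s[U,W] = ((-0.25)·(1.25) + (-1.25)·(0.25) + (1.75)·(-0.75) + (-0.25)·(-0.75)) / 3 = -1.75/3 = -0.5833
  s[V,V] = ((1.75)·(1.75) + (-3.25)·(-3.25) + (-1.25)·(-1.25) + (2.75)·(2.75)) / 3 = 22.75/3 = 7.5833
  s[V,W] = ((1.75)·(1.25) + (-3.25)·(0.25) + (-1.25)·(-0.75) + (2.75)·(-0.75)) / 3 = 0.25/3 = 0.0833
  s[W,W] = ((1.25)·(1.25) + (0.25)·(0.25) + (-0.75)·(-0.75) + (-0.75)·(-0.75)) / 3 = 2.75/3 = 0.9167
  Sample standard deviations s_i = √(s[i,i]):
  s(U) = √(1.5833) = 1.2583
  s(V) = √(7.5833) = 2.7538
  s(W) = √(0.9167) = 0.9574

Step 3 — r_{ij} = s_{ij} / (s_i · s_j):
  r[U,U] = 1 (diagonal).
  r[U,V] = 0.25 / (1.2583 · 2.7538) = 0.25 / 3.4651 = 0.0721
  r[U,W] = -0.5833 / (1.2583 · 0.9574) = -0.5833 / 1.2047 = -0.4842
  r[V,V] = 1 (diagonal).
  r[V,W] = 0.0833 / (2.7538 · 0.9574) = 0.0833 / 2.6365 = 0.0316
  r[W,W] = 1 (diagonal).

R is symmetric with unit diagonal. Assembling:

R = [[1, 0.0721, -0.4842],
 [0.0721, 1, 0.0316],
 [-0.4842, 0.0316, 1]]


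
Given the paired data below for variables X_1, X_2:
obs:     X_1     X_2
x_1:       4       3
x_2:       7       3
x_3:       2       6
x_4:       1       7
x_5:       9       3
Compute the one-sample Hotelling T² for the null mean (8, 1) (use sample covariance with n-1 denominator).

Step 1 — sample mean vector:
  mean(X_1) = (4 + 7 + 2 + 1 + 9) / 5 = 23/5 = 4.6
  mean(X_2) = (3 + 3 + 6 + 7 + 3) / 5 = 22/5 = 4.4
  x̄ = (4.6, 4.4),  deviation x̄ - mu_0 = (4.6, 4.4) - (8, 1) = (-3.4, 3.4).

Step 2 — sample covariance matrix, S[i,j] = (1/(n-1)) · Σ_k (x_{k,i} - mean_i) · (x_{k,j} - mean_j), divisor n-1 = 4:
  S[X_1,X_1] = ((-0.6)·(-0.6) + (2.4)·(2.4) + (-2.6)·(-2.6) + (-3.6)·(-3.6) + (4.4)·(4.4)) / 4 = 45.2/4 = 11.3
  S[X_1,X_2] = ((-0.6)·(-1.4) + (2.4)·(-1.4) + (-2.6)·(1.6) + (-3.6)·(2.6) + (4.4)·(-1.4)) / 4 = -22.2/4 = -5.55
  S[X_2,X_2] = ((-1.4)·(-1.4) + (-1.4)·(-1.4) + (1.6)·(1.6) + (2.6)·(2.6) + (-1.4)·(-1.4)) / 4 = 15.2/4 = 3.8
  S = [[11.3, -5.55],
 [-5.55, 3.8]].

Step 3 — invert S. det(S) = 11.3·3.8 - (-5.55)² = 12.1375.
  S^{-1} = (1/det) · [[d, -b], [-b, a]] = [[0.3131, 0.4573],
 [0.4573, 0.931]].

Step 4 — quadratic form (x̄ - mu_0)^T · S^{-1} · (x̄ - mu_0):
  S^{-1} · (x̄ - mu_0) = (0.4902, 1.6107),
  (x̄ - mu_0)^T · [...] = (-3.4)·(0.4902) + (3.4)·(1.6107) = 3.8097.

Step 5 — scale by n: T² = 5 · 3.8097 = 19.0484.

T² ≈ 19.0484


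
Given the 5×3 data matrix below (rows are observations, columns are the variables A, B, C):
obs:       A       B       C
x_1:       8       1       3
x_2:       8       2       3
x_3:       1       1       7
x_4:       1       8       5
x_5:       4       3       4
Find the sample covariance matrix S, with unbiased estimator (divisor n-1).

Step 1 — column means:
  mean(A) = (8 + 8 + 1 + 1 + 4) / 5 = 22/5 = 4.4
  mean(B) = (1 + 2 + 1 + 8 + 3) / 5 = 15/5 = 3
  mean(C) = (3 + 3 + 7 + 5 + 4) / 5 = 22/5 = 4.4

Step 2 — sample covariance S[i,j] = (1/(n-1)) · Σ_k (x_{k,i} - mean_i) · (x_{k,j} - mean_j), with n-1 = 4.
  S[A,A] = ((3.6)·(3.6) + (3.6)·(3.6) + (-3.4)·(-3.4) + (-3.4)·(-3.4) + (-0.4)·(-0.4)) / 4 = 49.2/4 = 12.3
  S[A,B] = ((3.6)·(-2) + (3.6)·(-1) + (-3.4)·(-2) + (-3.4)·(5) + (-0.4)·(0)) / 4 = -21/4 = -5.25
  S[A,C] = ((3.6)·(-1.4) + (3.6)·(-1.4) + (-3.4)·(2.6) + (-3.4)·(0.6) + (-0.4)·(-0.4)) / 4 = -20.8/4 = -5.2
  S[B,B] = ((-2)·(-2) + (-1)·(-1) + (-2)·(-2) + (5)·(5) + (0)·(0)) / 4 = 34/4 = 8.5
  S[B,C] = ((-2)·(-1.4) + (-1)·(-1.4) + (-2)·(2.6) + (5)·(0.6) + (0)·(-0.4)) / 4 = 2/4 = 0.5
  S[C,C] = ((-1.4)·(-1.4) + (-1.4)·(-1.4) + (2.6)·(2.6) + (0.6)·(0.6) + (-0.4)·(-0.4)) / 4 = 11.2/4 = 2.8

S is symmetric (S[j,i] = S[i,j]). Assembling:

S = [[12.3, -5.25, -5.2],
 [-5.25, 8.5, 0.5],
 [-5.2, 0.5, 2.8]]


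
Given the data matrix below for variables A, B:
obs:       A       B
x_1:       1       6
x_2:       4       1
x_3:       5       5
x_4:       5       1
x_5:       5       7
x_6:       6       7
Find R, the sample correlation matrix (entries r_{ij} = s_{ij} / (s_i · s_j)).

Step 1 — column means:
  mean(A) = (1 + 4 + 5 + 5 + 5 + 6) / 6 = 26/6 = 4.3333
  mean(B) = (6 + 1 + 5 + 1 + 7 + 7) / 6 = 27/6 = 4.5

Step 2 — sample variances and covariances s[i,j] = (1/(n-1)) · Σ_k (x_{k,i} - mean_i) · (x_{k,j} - mean_j), with n-1 = 5:
  s[A,A] = ((-3.3333)·(-3.3333) + (-0.3333)·(-0.3333) + (0.6667)·(0.6667) + (0.6667)·(0.6667) + (0.6667)·(0.6667) + (1.6667)·(1.6667)) / 5 = 15.3333/5 = 3.0667
  s[A,B] = ((-3.3333)·(1.5) + (-0.3333)·(-3.5) + (0.6667)·(0.5) + (0.6667)·(-3.5) + (0.6667)·(2.5) + (1.6667)·(2.5)) / 5 = 0/5 = 0
  s[B,B] = ((1.5)·(1.5) + (-3.5)·(-3.5) + (0.5)·(0.5) + (-3.5)·(-3.5) + (2.5)·(2.5) + (2.5)·(2.5)) / 5 = 39.5/5 = 7.9
  Sample standard deviations s_i = √(s[i,i]):
  s(A) = √(3.0667) = 1.7512
  s(B) = √(7.9) = 2.8107

Step 3 — r_{ij} = s_{ij} / (s_i · s_j):
  r[A,A] = 1 (diagonal).
  r[A,B] = 0 / (1.7512 · 2.8107) = 0 / 4.9221 = 0
  r[B,B] = 1 (diagonal).

R is symmetric with unit diagonal. Assembling:

R = [[1, 0],
 [0, 1]]


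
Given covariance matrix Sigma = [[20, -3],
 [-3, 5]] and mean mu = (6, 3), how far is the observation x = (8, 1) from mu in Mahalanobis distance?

Step 1 — centre the observation: (x - mu) = (2, -2).

Step 2 — invert Sigma. det(Sigma) = 20·5 - (-3)² = 91.
  Sigma^{-1} = (1/det) · [[d, -b], [-b, a]] = [[0.0549, 0.033],
 [0.033, 0.2198]].

Step 3 — form the quadratic (x - mu)^T · Sigma^{-1} · (x - mu):
  Sigma^{-1} · (x - mu) = (0.044, -0.3736).
  (x - mu)^T · [Sigma^{-1} · (x - mu)] = (2)·(0.044) + (-2)·(-0.3736) = 0.8352.

Step 4 — take square root: d = √(0.8352) ≈ 0.9139.

d(x, mu) = √(0.8352) ≈ 0.9139


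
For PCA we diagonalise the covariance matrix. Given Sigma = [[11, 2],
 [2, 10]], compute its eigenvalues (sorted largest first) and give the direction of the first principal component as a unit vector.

Step 1 — characteristic polynomial of 2×2 Sigma:
  det(Sigma - λI) = λ² - trace · λ + det = 0.
  trace = 11 + 10 = 21, det = 11·10 - (2)² = 106.
Step 2 — discriminant:
  Δ = trace² - 4·det = 441 - 424 = 17.
Step 3 — eigenvalues:
  λ = (trace ± √Δ)/2 = (21 ± 4.1231)/2,
  λ_1 = 12.5616,  λ_2 = 8.4384.

Step 4 — unit eigenvector for λ_1: solve (Sigma - λ_1 I)v = 0. First row:
  (11 - 12.5616)·v_x + (2)·v_y = 0, i.e. (-1.5616)·v_x + (2)·v_y = 0,
  so v ∝ (b, λ_1 - a) = (2, 1.5616) = u.
  ||u|| = √((2)² + (1.5616)²) = √(6.4384) ≈ 2.5374,
  v_1 = u/||u|| ≈ (0.7882, 0.6154) (||v_1|| = 1).

λ_1 = 12.5616,  λ_2 = 8.4384;  v_1 ≈ (0.7882, 0.6154)


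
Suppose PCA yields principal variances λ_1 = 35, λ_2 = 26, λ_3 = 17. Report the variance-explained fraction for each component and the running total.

Step 1 — total variance = trace(Sigma) = Σ λ_i = 35 + 26 + 17 = 78.

Step 2 — fraction explained by component i = λ_i / Σ λ:
  PC1: 35/78 = 0.4487
  PC2: 26/78 = 0.3333
  PC3: 17/78 = 0.2179

Step 3 — cumulative fraction after k components = (λ_1 + ... + λ_k) / Σ λ:
  k = 1: 35/78 = 0.4487
  k = 2: (35 + 26)/78 = 61/78 = 0.7821
  k = 3: (35 + 26 + 17)/78 = 78/78 = 1

Summary (fraction, with percent):

explained: PC1 0.4487 (44.87%), PC2 0.3333 (33.33%), PC3 0.2179 (21.79%);  cumulative: 0.4487, 0.7821, 1


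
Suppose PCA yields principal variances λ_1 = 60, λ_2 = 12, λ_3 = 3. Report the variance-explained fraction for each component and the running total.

Step 1 — total variance = trace(Sigma) = Σ λ_i = 60 + 12 + 3 = 75.

Step 2 — fraction explained by component i = λ_i / Σ λ:
  PC1: 60/75 = 0.8
  PC2: 12/75 = 0.16
  PC3: 3/75 = 0.04

Step 3 — cumulative fraction after k components = (λ_1 + ... + λ_k) / Σ λ:
  k = 1: 60/75 = 0.8
  k = 2: (60 + 12)/75 = 72/75 = 0.96
  k = 3: (60 + 12 + 3)/75 = 75/75 = 1

Summary (fraction, with percent):

explained: PC1 0.8 (80%), PC2 0.16 (16%), PC3 0.04 (4%);  cumulative: 0.8, 0.96, 1


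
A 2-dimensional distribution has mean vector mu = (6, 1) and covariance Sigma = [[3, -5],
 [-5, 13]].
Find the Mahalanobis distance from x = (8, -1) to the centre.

Step 1 — centre the observation: (x - mu) = (2, -2).

Step 2 — invert Sigma. det(Sigma) = 3·13 - (-5)² = 14.
  Sigma^{-1} = (1/det) · [[d, -b], [-b, a]] = [[0.9286, 0.3571],
 [0.3571, 0.2143]].

Step 3 — form the quadratic (x - mu)^T · Sigma^{-1} · (x - mu):
  Sigma^{-1} · (x - mu) = (1.1429, 0.2857).
  (x - mu)^T · [Sigma^{-1} · (x - mu)] = (2)·(1.1429) + (-2)·(0.2857) = 1.7143.

Step 4 — take square root: d = √(1.7143) ≈ 1.3093.

d(x, mu) = √(1.7143) ≈ 1.3093


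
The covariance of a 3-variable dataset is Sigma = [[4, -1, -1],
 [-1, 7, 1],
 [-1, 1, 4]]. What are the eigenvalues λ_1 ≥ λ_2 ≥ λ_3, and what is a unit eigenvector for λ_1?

Step 1 — characteristic polynomial p(λ) = det(λI - Sigma) = λ³ - tr·λ² + c_1·λ - det, where tr = trace, c_1 = sum of the principal 2×2 minors, det = det(Sigma):
  tr = 4 + 7 + 4 = 15,
  c_1 = (4·7 - (-1)²) + (4·4 - (-1)²) + (7·4 - (1)²) = 27 + 15 + 27 = 69,
  det = 4·(7·4 - (1)²) - (-1)·((-1)·4 - (1)·(-1)) + (-1)·((-1)·(1) - 7·(-1)) = 4·(27) - (-1)·(-3) + (-1)·(6) = 99.
  So p(λ) = λ³ - 15λ² + 69λ - 99.
Step 2 — look for an integer root (rational root theorem: any rational root is an integer divisor of 99). Testing λ = 3:
  p(3) = 27 - 135 + 207 - 99 = 0  ✓
  Dividing out (λ - 3): p(λ) = (λ - 3)(λ² - 12λ + 33).
Step 3 — remaining eigenvalues from the quadratic λ² - 12λ + 33 = 0:
  Δ = 12² - 4·33 = 144 - 132 = 12,  λ = (12 ± √12)/2 = (12 ± 3.4641)/2 ≈ 7.7321 or 4.2679.
  Sorted: λ_1 = 7.7321,  λ_2 = 4.2679,  λ_3 = 3  (check: sum = 15 = tr ✓).

Step 4 — unit eigenvector for λ_1 ≈ 7.7321: v spans the null space of (Sigma - λ_1 I), whose rows are
  r_1 = (-3.7321, -1, -1),  r_2 = (-1, -0.7321, 1),  r_3 = (-1, 1, -3.7321).
  v is orthogonal to every row, so take v ∝ r_1 × r_2 = ((-1)·(1) - (-1)·(-0.7321), (-1)·(-1) - (-3.7321)·(1), (-3.7321)·(-0.7321) - (-1)·(-1)) ≈ (-1.7321, 4.7321, 1.7321).
  Rescale (multiply by -1 so the first nonzero entry is positive): u = (1.7321, -4.7321, -1.7321).
  ||u|| = √((1.7321)² + (-4.7321)² + (-1.7321)²) = √(28.3923) ≈ 5.3284,  v_1 = u/||u|| ≈ (0.3251, -0.8881, -0.3251) (||v_1|| = 1).

λ_1 = 7.7321,  λ_2 = 4.2679,  λ_3 = 3;  v_1 ≈ (0.3251, -0.8881, -0.3251)


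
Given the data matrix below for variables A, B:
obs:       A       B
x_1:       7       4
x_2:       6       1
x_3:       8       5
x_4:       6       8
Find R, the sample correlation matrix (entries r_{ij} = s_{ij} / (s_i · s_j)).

Step 1 — column means:
  mean(A) = (7 + 6 + 8 + 6) / 4 = 27/4 = 6.75
  mean(B) = (4 + 1 + 5 + 8) / 4 = 18/4 = 4.5

Step 2 — sample variances and covariances s[i,j] = (1/(n-1)) · Σ_k (x_{k,i} - mean_i) · (x_{k,j} - mean_j), with n-1 = 3:
  s[A,A] = ((0.25)·(0.25) + (-0.75)·(-0.75) + (1.25)·(1.25) + (-0.75)·(-0.75)) / 3 = 2.75/3 = 0.9167
  s[A,B] = ((0.25)·(-0.5) + (-0.75)·(-3.5) + (1.25)·(0.5) + (-0.75)·(3.5)) / 3 = 0.5/3 = 0.1667
  s[B,B] = ((-0.5)·(-0.5) + (-3.5)·(-3.5) + (0.5)·(0.5) + (3.5)·(3.5)) / 3 = 25/3 = 8.3333
  Sample standard deviations s_i = √(s[i,i]):
  s(A) = √(0.9167) = 0.9574
  s(B) = √(8.3333) = 2.8868

Step 3 — r_{ij} = s_{ij} / (s_i · s_j):
  r[A,A] = 1 (diagonal).
  r[A,B] = 0.1667 / (0.9574 · 2.8868) = 0.1667 / 2.7639 = 0.0603
  r[B,B] = 1 (diagonal).

R is symmetric with unit diagonal. Assembling:

R = [[1, 0.0603],
 [0.0603, 1]]


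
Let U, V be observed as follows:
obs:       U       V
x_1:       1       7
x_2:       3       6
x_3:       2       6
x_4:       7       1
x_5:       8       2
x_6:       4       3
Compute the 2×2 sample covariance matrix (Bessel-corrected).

Step 1 — column means:
  mean(U) = (1 + 3 + 2 + 7 + 8 + 4) / 6 = 25/6 = 4.1667
  mean(V) = (7 + 6 + 6 + 1 + 2 + 3) / 6 = 25/6 = 4.1667

Step 2 — sample covariance S[i,j] = (1/(n-1)) · Σ_k (x_{k,i} - mean_i) · (x_{k,j} - mean_j), with n-1 = 5.
  S[U,U] = ((-3.1667)·(-3.1667) + (-1.1667)·(-1.1667) + (-2.1667)·(-2.1667) + (2.8333)·(2.8333) + (3.8333)·(3.8333) + (-0.1667)·(-0.1667)) / 5 = 38.8333/5 = 7.7667
  S[U,V] = ((-3.1667)·(2.8333) + (-1.1667)·(1.8333) + (-2.1667)·(1.8333) + (2.8333)·(-3.1667) + (3.8333)·(-2.1667) + (-0.1667)·(-1.1667)) / 5 = -32.1667/5 = -6.4333
  S[V,V] = ((2.8333)·(2.8333) + (1.8333)·(1.8333) + (1.8333)·(1.8333) + (-3.1667)·(-3.1667) + (-2.1667)·(-2.1667) + (-1.1667)·(-1.1667)) / 5 = 30.8333/5 = 6.1667

S is symmetric (S[j,i] = S[i,j]). Assembling:

S = [[7.7667, -6.4333],
 [-6.4333, 6.1667]]


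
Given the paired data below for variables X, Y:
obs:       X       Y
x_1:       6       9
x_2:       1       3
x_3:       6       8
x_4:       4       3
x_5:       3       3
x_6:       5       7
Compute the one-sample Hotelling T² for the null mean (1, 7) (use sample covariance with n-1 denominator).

Step 1 — sample mean vector:
  mean(X) = (6 + 1 + 6 + 4 + 3 + 5) / 6 = 25/6 = 4.1667
  mean(Y) = (9 + 3 + 8 + 3 + 3 + 7) / 6 = 33/6 = 5.5
  x̄ = (4.1667, 5.5),  deviation x̄ - mu_0 = (4.1667, 5.5) - (1, 7) = (3.1667, -1.5).

Step 2 — sample covariance matrix, S[i,j] = (1/(n-1)) · Σ_k (x_{k,i} - mean_i) · (x_{k,j} - mean_j), divisor n-1 = 5:
  S[X,X] = ((1.8333)·(1.8333) + (-3.1667)·(-3.1667) + (1.8333)·(1.8333) + (-0.1667)·(-0.1667) + (-1.1667)·(-1.1667) + (0.8333)·(0.8333)) / 5 = 18.8333/5 = 3.7667
  S[X,Y] = ((1.8333)·(3.5) + (-3.1667)·(-2.5) + (1.8333)·(2.5) + (-0.1667)·(-2.5) + (-1.1667)·(-2.5) + (0.8333)·(1.5)) / 5 = 23.5/5 = 4.7
  S[Y,Y] = ((3.5)·(3.5) + (-2.5)·(-2.5) + (2.5)·(2.5) + (-2.5)·(-2.5) + (-2.5)·(-2.5) + (1.5)·(1.5)) / 5 = 39.5/5 = 7.9
  S = [[3.7667, 4.7],
 [4.7, 7.9]].

Step 3 — invert S. det(S) = 3.7667·7.9 - (4.7)² = 7.6667.
  S^{-1} = (1/det) · [[d, -b], [-b, a]] = [[1.0304, -0.613],
 [-0.613, 0.4913]].

Step 4 — quadratic form (x̄ - mu_0)^T · S^{-1} · (x̄ - mu_0):
  S^{-1} · (x̄ - mu_0) = (4.1826, -2.6783),
  (x̄ - mu_0)^T · [...] = (3.1667)·(4.1826) + (-1.5)·(-2.6783) = 17.2623.

Step 5 — scale by n: T² = 6 · 17.2623 = 103.5739.

T² ≈ 103.5739


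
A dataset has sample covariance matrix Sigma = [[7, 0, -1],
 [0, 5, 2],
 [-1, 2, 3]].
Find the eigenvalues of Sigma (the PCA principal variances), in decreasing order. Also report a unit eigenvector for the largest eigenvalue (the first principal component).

Step 1 — characteristic polynomial p(λ) = det(λI - Sigma) = λ³ - tr·λ² + c_1·λ - det, where tr = trace, c_1 = sum of the principal 2×2 minors, det = det(Sigma):
  tr = 7 + 5 + 3 = 15,
  c_1 = (7·5 - (0)²) + (7·3 - (-1)²) + (5·3 - (2)²) = 35 + 20 + 11 = 66,
  det = 7·(5·3 - (2)²) - (0)·((0)·3 - (2)·(-1)) + (-1)·((0)·(2) - 5·(-1)) = 7·(11) - (0)·(2) + (-1)·(5) = 72.
  So p(λ) = λ³ - 15λ² + 66λ - 72.
Step 2 — look for an integer root (rational root theorem: any rational root is an integer divisor of 72). Testing λ = 6:
  p(6) = 216 - 540 + 396 - 72 = 0  ✓
  Dividing out (λ - 6): p(λ) = (λ - 6)(λ² - 9λ + 12).
Step 3 — remaining eigenvalues from the quadratic λ² - 9λ + 12 = 0:
  Δ = 9² - 4·12 = 81 - 48 = 33,  λ = (9 ± √33)/2 = (9 ± 5.7446)/2 ≈ 7.3723 or 1.6277.
  Sorted: λ_1 = 7.3723,  λ_2 = 6,  λ_3 = 1.6277  (check: sum = 15 = tr ✓).

Step 4 — unit eigenvector for λ_1 ≈ 7.3723: v spans the null space of (Sigma - λ_1 I), whose rows are
  r_1 = (-0.3723, 0, -1),  r_2 = (0, -2.3723, 2),  r_3 = (-1, 2, -4.3723).
  v is orthogonal to every row, so take v ∝ r_1 × r_2 = ((0)·(2) - (-1)·(-2.3723), (-1)·(0) - (-0.3723)·(2), (-0.3723)·(-2.3723) - (0)·(0)) ≈ (-2.3723, 0.7446, 0.8832).
  Rescale (multiply by -1 so the first nonzero entry is positive): u = (2.3723, -0.7446, -0.8832).
  ||u|| = √((2.3723)² + (-0.7446)² + (-0.8832)²) = √(6.9621) ≈ 2.6386,  v_1 = u/||u|| ≈ (0.8991, -0.2822, -0.3347) (||v_1|| = 1).

λ_1 = 7.3723,  λ_2 = 6,  λ_3 = 1.6277;  v_1 ≈ (0.8991, -0.2822, -0.3347)


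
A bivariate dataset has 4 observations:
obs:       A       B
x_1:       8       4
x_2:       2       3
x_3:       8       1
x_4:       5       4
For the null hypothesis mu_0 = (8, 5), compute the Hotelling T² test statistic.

Step 1 — sample mean vector:
  mean(A) = (8 + 2 + 8 + 5) / 4 = 23/4 = 5.75
  mean(B) = (4 + 3 + 1 + 4) / 4 = 12/4 = 3
  x̄ = (5.75, 3),  deviation x̄ - mu_0 = (5.75, 3) - (8, 5) = (-2.25, -2).

Step 2 — sample covariance matrix, S[i,j] = (1/(n-1)) · Σ_k (x_{k,i} - mean_i) · (x_{k,j} - mean_j), divisor n-1 = 3:
  S[A,A] = ((2.25)·(2.25) + (-3.75)·(-3.75) + (2.25)·(2.25) + (-0.75)·(-0.75)) / 3 = 24.75/3 = 8.25
  S[A,B] = ((2.25)·(1) + (-3.75)·(0) + (2.25)·(-2) + (-0.75)·(1)) / 3 = -3/3 = -1
  S[B,B] = ((1)·(1) + (0)·(0) + (-2)·(-2) + (1)·(1)) / 3 = 6/3 = 2
  S = [[8.25, -1],
 [-1, 2]].

Step 3 — invert S. det(S) = 8.25·2 - (-1)² = 15.5.
  S^{-1} = (1/det) · [[d, -b], [-b, a]] = [[0.129, 0.0645],
 [0.0645, 0.5323]].

Step 4 — quadratic form (x̄ - mu_0)^T · S^{-1} · (x̄ - mu_0):
  S^{-1} · (x̄ - mu_0) = (-0.4194, -1.2097),
  (x̄ - mu_0)^T · [...] = (-2.25)·(-0.4194) + (-2)·(-1.2097) = 3.3629.

Step 5 — scale by n: T² = 4 · 3.3629 = 13.4516.

T² ≈ 13.4516


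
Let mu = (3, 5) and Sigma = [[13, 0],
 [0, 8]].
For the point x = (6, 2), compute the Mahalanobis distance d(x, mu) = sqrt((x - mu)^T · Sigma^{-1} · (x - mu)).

Step 1 — centre the observation: (x - mu) = (3, -3).

Step 2 — invert Sigma. det(Sigma) = 13·8 - (0)² = 104.
  Sigma^{-1} = (1/det) · [[d, -b], [-b, a]] = [[0.0769, 0],
 [0, 0.125]].

Step 3 — form the quadratic (x - mu)^T · Sigma^{-1} · (x - mu):
  Sigma^{-1} · (x - mu) = (0.2308, -0.375).
  (x - mu)^T · [Sigma^{-1} · (x - mu)] = (3)·(0.2308) + (-3)·(-0.375) = 1.8173.

Step 4 — take square root: d = √(1.8173) ≈ 1.3481.

d(x, mu) = √(1.8173) ≈ 1.3481


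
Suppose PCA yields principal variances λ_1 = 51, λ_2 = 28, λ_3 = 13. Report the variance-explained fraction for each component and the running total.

Step 1 — total variance = trace(Sigma) = Σ λ_i = 51 + 28 + 13 = 92.

Step 2 — fraction explained by component i = λ_i / Σ λ:
  PC1: 51/92 = 0.5543
  PC2: 28/92 = 0.3043
  PC3: 13/92 = 0.1413

Step 3 — cumulative fraction after k components = (λ_1 + ... + λ_k) / Σ λ:
  k = 1: 51/92 = 0.5543
  k = 2: (51 + 28)/92 = 79/92 = 0.8587
  k = 3: (51 + 28 + 13)/92 = 92/92 = 1

Summary (fraction, with percent):

explained: PC1 0.5543 (55.43%), PC2 0.3043 (30.43%), PC3 0.1413 (14.13%);  cumulative: 0.5543, 0.8587, 1


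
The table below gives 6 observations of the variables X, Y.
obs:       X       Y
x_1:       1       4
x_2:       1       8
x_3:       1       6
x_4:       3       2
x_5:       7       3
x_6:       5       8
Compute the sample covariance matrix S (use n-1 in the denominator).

Step 1 — column means:
  mean(X) = (1 + 1 + 1 + 3 + 7 + 5) / 6 = 18/6 = 3
  mean(Y) = (4 + 8 + 6 + 2 + 3 + 8) / 6 = 31/6 = 5.1667

Step 2 — sample covariance S[i,j] = (1/(n-1)) · Σ_k (x_{k,i} - mean_i) · (x_{k,j} - mean_j), with n-1 = 5.
  S[X,X] = ((-2)·(-2) + (-2)·(-2) + (-2)·(-2) + (0)·(0) + (4)·(4) + (2)·(2)) / 5 = 32/5 = 6.4
  S[X,Y] = ((-2)·(-1.1667) + (-2)·(2.8333) + (-2)·(0.8333) + (0)·(-3.1667) + (4)·(-2.1667) + (2)·(2.8333)) / 5 = -8/5 = -1.6
  S[Y,Y] = ((-1.1667)·(-1.1667) + (2.8333)·(2.8333) + (0.8333)·(0.8333) + (-3.1667)·(-3.1667) + (-2.1667)·(-2.1667) + (2.8333)·(2.8333)) / 5 = 32.8333/5 = 6.5667

S is symmetric (S[j,i] = S[i,j]). Assembling:

S = [[6.4, -1.6],
 [-1.6, 6.5667]]


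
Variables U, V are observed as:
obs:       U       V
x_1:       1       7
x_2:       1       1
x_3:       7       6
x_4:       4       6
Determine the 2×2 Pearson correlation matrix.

Step 1 — column means:
  mean(U) = (1 + 1 + 7 + 4) / 4 = 13/4 = 3.25
  mean(V) = (7 + 1 + 6 + 6) / 4 = 20/4 = 5

Step 2 — sample variances and covariances s[i,j] = (1/(n-1)) · Σ_k (x_{k,i} - mean_i) · (x_{k,j} - mean_j), with n-1 = 3:
  s[U,U] = ((-2.25)·(-2.25) + (-2.25)·(-2.25) + (3.75)·(3.75) + (0.75)·(0.75)) / 3 = 24.75/3 = 8.25
  s[U,V] = ((-2.25)·(2) + (-2.25)·(-4) + (3.75)·(1) + (0.75)·(1)) / 3 = 9/3 = 3
  s[V,V] = ((2)·(2) + (-4)·(-4) + (1)·(1) + (1)·(1)) / 3 = 22/3 = 7.3333
  Sample standard deviations s_i = √(s[i,i]):
  s(U) = √(8.25) = 2.8723
  s(V) = √(7.3333) = 2.708

Step 3 — r_{ij} = s_{ij} / (s_i · s_j):
  r[U,U] = 1 (diagonal).
  r[U,V] = 3 / (2.8723 · 2.708) = 3 / 7.7782 = 0.3857
  r[V,V] = 1 (diagonal).

R is symmetric with unit diagonal. Assembling:

R = [[1, 0.3857],
 [0.3857, 1]]


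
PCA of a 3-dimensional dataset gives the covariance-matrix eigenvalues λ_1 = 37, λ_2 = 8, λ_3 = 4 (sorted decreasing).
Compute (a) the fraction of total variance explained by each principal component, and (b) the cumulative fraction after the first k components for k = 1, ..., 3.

Step 1 — total variance = trace(Sigma) = Σ λ_i = 37 + 8 + 4 = 49.

Step 2 — fraction explained by component i = λ_i / Σ λ:
  PC1: 37/49 = 0.7551
  PC2: 8/49 = 0.1633
  PC3: 4/49 = 0.0816

Step 3 — cumulative fraction after k components = (λ_1 + ... + λ_k) / Σ λ:
  k = 1: 37/49 = 0.7551
  k = 2: (37 + 8)/49 = 45/49 = 0.9184
  k = 3: (37 + 8 + 4)/49 = 49/49 = 1

Summary (fraction, with percent):

explained: PC1 0.7551 (75.51%), PC2 0.1633 (16.33%), PC3 0.0816 (8.16%);  cumulative: 0.7551, 0.9184, 1


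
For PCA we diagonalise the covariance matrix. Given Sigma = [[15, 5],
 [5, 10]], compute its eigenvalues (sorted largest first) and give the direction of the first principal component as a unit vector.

Step 1 — characteristic polynomial of 2×2 Sigma:
  det(Sigma - λI) = λ² - trace · λ + det = 0.
  trace = 15 + 10 = 25, det = 15·10 - (5)² = 125.
Step 2 — discriminant:
  Δ = trace² - 4·det = 625 - 500 = 125.
Step 3 — eigenvalues:
  λ = (trace ± √Δ)/2 = (25 ± 11.1803)/2,
  λ_1 = 18.0902,  λ_2 = 6.9098.

Step 4 — unit eigenvector for λ_1: solve (Sigma - λ_1 I)v = 0. First row:
  (15 - 18.0902)·v_x + (5)·v_y = 0, i.e. (-3.0902)·v_x + (5)·v_y = 0,
  so v ∝ (b, λ_1 - a) = (5, 3.0902) = u.
  ||u|| = √((5)² + (3.0902)²) = √(34.5492) ≈ 5.8779,
  v_1 = u/||u|| ≈ (0.8507, 0.5257) (||v_1|| = 1).

λ_1 = 18.0902,  λ_2 = 6.9098;  v_1 ≈ (0.8507, 0.5257)


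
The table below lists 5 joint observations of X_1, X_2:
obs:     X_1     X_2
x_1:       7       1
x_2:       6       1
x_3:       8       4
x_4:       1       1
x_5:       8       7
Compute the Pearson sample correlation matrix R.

Step 1 — column means:
  mean(X_1) = (7 + 6 + 8 + 1 + 8) / 5 = 30/5 = 6
  mean(X_2) = (1 + 1 + 4 + 1 + 7) / 5 = 14/5 = 2.8

Step 2 — sample variances and covariances s[i,j] = (1/(n-1)) · Σ_k (x_{k,i} - mean_i) · (x_{k,j} - mean_j), with n-1 = 4:
  s[X_1,X_1] = ((1)·(1) + (0)·(0) + (2)·(2) + (-5)·(-5) + (2)·(2)) / 4 = 34/4 = 8.5
  s[X_1,X_2] = ((1)·(-1.8) + (0)·(-1.8) + (2)·(1.2) + (-5)·(-1.8) + (2)·(4.2)) / 4 = 18/4 = 4.5
  s[X_2,X_2] = ((-1.8)·(-1.8) + (-1.8)·(-1.8) + (1.2)·(1.2) + (-1.8)·(-1.8) + (4.2)·(4.2)) / 4 = 28.8/4 = 7.2
  Sample standard deviations s_i = √(s[i,i]):
  s(X_1) = √(8.5) = 2.9155
  s(X_2) = √(7.2) = 2.6833

Step 3 — r_{ij} = s_{ij} / (s_i · s_j):
  r[X_1,X_1] = 1 (diagonal).
  r[X_1,X_2] = 4.5 / (2.9155 · 2.6833) = 4.5 / 7.823 = 0.5752
  r[X_2,X_2] = 1 (diagonal).

R is symmetric with unit diagonal. Assembling:

R = [[1, 0.5752],
 [0.5752, 1]]


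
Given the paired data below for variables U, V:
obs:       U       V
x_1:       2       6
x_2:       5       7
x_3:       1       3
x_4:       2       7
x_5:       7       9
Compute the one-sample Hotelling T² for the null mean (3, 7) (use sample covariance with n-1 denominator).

Step 1 — sample mean vector:
  mean(U) = (2 + 5 + 1 + 2 + 7) / 5 = 17/5 = 3.4
  mean(V) = (6 + 7 + 3 + 7 + 9) / 5 = 32/5 = 6.4
  x̄ = (3.4, 6.4),  deviation x̄ - mu_0 = (3.4, 6.4) - (3, 7) = (0.4, -0.6).

Step 2 — sample covariance matrix, S[i,j] = (1/(n-1)) · Σ_k (x_{k,i} - mean_i) · (x_{k,j} - mean_j), divisor n-1 = 4:
  S[U,U] = ((-1.4)·(-1.4) + (1.6)·(1.6) + (-2.4)·(-2.4) + (-1.4)·(-1.4) + (3.6)·(3.6)) / 4 = 25.2/4 = 6.3
  S[U,V] = ((-1.4)·(-0.4) + (1.6)·(0.6) + (-2.4)·(-3.4) + (-1.4)·(0.6) + (3.6)·(2.6)) / 4 = 18.2/4 = 4.55
  S[V,V] = ((-0.4)·(-0.4) + (0.6)·(0.6) + (-3.4)·(-3.4) + (0.6)·(0.6) + (2.6)·(2.6)) / 4 = 19.2/4 = 4.8
  S = [[6.3, 4.55],
 [4.55, 4.8]].

Step 3 — invert S. det(S) = 6.3·4.8 - (4.55)² = 9.5375.
  S^{-1} = (1/det) · [[d, -b], [-b, a]] = [[0.5033, -0.4771],
 [-0.4771, 0.6606]].

Step 4 — quadratic form (x̄ - mu_0)^T · S^{-1} · (x̄ - mu_0):
  S^{-1} · (x̄ - mu_0) = (0.4875, -0.5872),
  (x̄ - mu_0)^T · [...] = (0.4)·(0.4875) + (-0.6)·(-0.5872) = 0.5473.

Step 5 — scale by n: T² = 5 · 0.5473 = 2.7366.

T² ≈ 2.7366


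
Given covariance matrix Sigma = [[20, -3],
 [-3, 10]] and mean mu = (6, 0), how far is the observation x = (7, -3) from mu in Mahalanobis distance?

Step 1 — centre the observation: (x - mu) = (1, -3).

Step 2 — invert Sigma. det(Sigma) = 20·10 - (-3)² = 191.
  Sigma^{-1} = (1/det) · [[d, -b], [-b, a]] = [[0.0524, 0.0157],
 [0.0157, 0.1047]].

Step 3 — form the quadratic (x - mu)^T · Sigma^{-1} · (x - mu):
  Sigma^{-1} · (x - mu) = (0.0052, -0.2984).
  (x - mu)^T · [Sigma^{-1} · (x - mu)] = (1)·(0.0052) + (-3)·(-0.2984) = 0.9005.

Step 4 — take square root: d = √(0.9005) ≈ 0.949.

d(x, mu) = √(0.9005) ≈ 0.949


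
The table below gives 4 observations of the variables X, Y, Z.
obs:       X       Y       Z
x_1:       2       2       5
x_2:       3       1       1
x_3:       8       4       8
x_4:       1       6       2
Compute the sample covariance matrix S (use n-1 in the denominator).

Step 1 — column means:
  mean(X) = (2 + 3 + 8 + 1) / 4 = 14/4 = 3.5
  mean(Y) = (2 + 1 + 4 + 6) / 4 = 13/4 = 3.25
  mean(Z) = (5 + 1 + 8 + 2) / 4 = 16/4 = 4

Step 2 — sample covariance S[i,j] = (1/(n-1)) · Σ_k (x_{k,i} - mean_i) · (x_{k,j} - mean_j), with n-1 = 3.
  S[X,X] = ((-1.5)·(-1.5) + (-0.5)·(-0.5) + (4.5)·(4.5) + (-2.5)·(-2.5)) / 3 = 29/3 = 9.6667
  S[X,Y] = ((-1.5)·(-1.25) + (-0.5)·(-2.25) + (4.5)·(0.75) + (-2.5)·(2.75)) / 3 = -0.5/3 = -0.1667
  S[X,Z] = ((-1.5)·(1) + (-0.5)·(-3) + (4.5)·(4) + (-2.5)·(-2)) / 3 = 23/3 = 7.6667
  S[Y,Y] = ((-1.25)·(-1.25) + (-2.25)·(-2.25) + (0.75)·(0.75) + (2.75)·(2.75)) / 3 = 14.75/3 = 4.9167
  S[Y,Z] = ((-1.25)·(1) + (-2.25)·(-3) + (0.75)·(4) + (2.75)·(-2)) / 3 = 3/3 = 1
  S[Z,Z] = ((1)·(1) + (-3)·(-3) + (4)·(4) + (-2)·(-2)) / 3 = 30/3 = 10

S is symmetric (S[j,i] = S[i,j]). Assembling:

S = [[9.6667, -0.1667, 7.6667],
 [-0.1667, 4.9167, 1],
 [7.6667, 1, 10]]
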